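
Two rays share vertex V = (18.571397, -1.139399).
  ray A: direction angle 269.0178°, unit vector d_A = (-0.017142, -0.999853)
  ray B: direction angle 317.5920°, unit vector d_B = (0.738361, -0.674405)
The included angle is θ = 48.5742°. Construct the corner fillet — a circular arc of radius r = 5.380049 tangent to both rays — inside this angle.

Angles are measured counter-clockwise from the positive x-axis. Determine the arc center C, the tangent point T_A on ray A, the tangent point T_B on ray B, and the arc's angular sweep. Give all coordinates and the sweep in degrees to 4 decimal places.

bisector direction at 293.3049° = (0.395624,-0.918413)
center distance |VC| = r/sin(θ/2) = 5.380049/sin(24.2871°) = 13.080305
C = V + |VC|·bis = (23.7463,-13.1525)
T_A = V + ((C−V)·d_A)·d_A = V + 11.9226·d_A = (18.3670,-13.0603)
T_B = V + ((C−V)·d_B)·d_B = V + 11.9226·d_B = (27.3746,-9.1801)
sweep = 180° − θ = 131.4258°

center=(23.7463,-13.1525) T_A=(18.3670,-13.0603) T_B=(27.3746,-9.1801) sweep=131.4258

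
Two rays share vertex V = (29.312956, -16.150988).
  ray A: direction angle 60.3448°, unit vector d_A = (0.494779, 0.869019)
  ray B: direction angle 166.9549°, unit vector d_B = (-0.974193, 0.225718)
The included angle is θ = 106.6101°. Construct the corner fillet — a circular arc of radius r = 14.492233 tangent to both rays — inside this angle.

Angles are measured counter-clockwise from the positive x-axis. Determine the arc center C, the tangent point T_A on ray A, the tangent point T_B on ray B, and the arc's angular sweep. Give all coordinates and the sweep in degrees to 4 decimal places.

center=(22.0626,0.4050) T_A=(34.6567,-6.7654) T_B=(18.7915,-13.7132) sweep=73.3899

bisector direction at 113.6499° = (-0.401146,0.916014)
center distance |VC| = r/sin(θ/2) = 14.492233/sin(53.3051°) = 18.073985
C = V + |VC|·bis = (22.0626,0.4050)
T_A = V + ((C−V)·d_A)·d_A = V + 10.8002·d_A = (34.6567,-6.7654)
T_B = V + ((C−V)·d_B)·d_B = V + 10.8002·d_B = (18.7915,-13.7132)
sweep = 180° − θ = 73.3899°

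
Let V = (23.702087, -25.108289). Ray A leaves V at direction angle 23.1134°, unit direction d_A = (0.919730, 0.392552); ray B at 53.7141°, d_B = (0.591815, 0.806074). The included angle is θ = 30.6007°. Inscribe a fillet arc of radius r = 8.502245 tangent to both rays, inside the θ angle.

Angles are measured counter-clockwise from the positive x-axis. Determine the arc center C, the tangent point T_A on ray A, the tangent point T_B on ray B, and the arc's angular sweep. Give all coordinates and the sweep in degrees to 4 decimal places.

bisector direction at 38.4137° = (0.783544,0.621336)
center distance |VC| = r/sin(θ/2) = 8.502245/sin(15.3003°) = 32.220248
C = V + |VC|·bis = (48.9481,-5.0887)
T_A = V + ((C−V)·d_A)·d_A = V + 31.0782·d_A = (52.2857,-12.9085)
T_B = V + ((C−V)·d_B)·d_B = V + 31.0782·d_B = (42.0946,-0.0569)
sweep = 180° − θ = 149.3993°

center=(48.9481,-5.0887) T_A=(52.2857,-12.9085) T_B=(42.0946,-0.0569) sweep=149.3993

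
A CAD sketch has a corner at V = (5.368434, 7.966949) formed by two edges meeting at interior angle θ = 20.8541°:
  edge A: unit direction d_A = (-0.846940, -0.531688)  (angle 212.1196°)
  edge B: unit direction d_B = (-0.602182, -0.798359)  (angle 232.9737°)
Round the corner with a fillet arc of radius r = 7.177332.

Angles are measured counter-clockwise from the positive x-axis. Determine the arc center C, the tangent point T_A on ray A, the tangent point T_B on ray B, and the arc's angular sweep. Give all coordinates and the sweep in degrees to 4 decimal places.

bisector direction at 222.5466° = (-0.736727,-0.676190)
center distance |VC| = r/sin(θ/2) = 7.177332/sin(10.4270°) = 39.657387
C = V + |VC|·bis = (-23.8482,-18.8490)
T_A = V + ((C−V)·d_A)·d_A = V + 39.0025·d_A = (-27.6643,-12.7702)
T_B = V + ((C−V)·d_B)·d_B = V + 39.0025·d_B = (-18.1181,-23.1710)
sweep = 180° − θ = 159.1459°

center=(-23.8482,-18.8490) T_A=(-27.6643,-12.7702) T_B=(-18.1181,-23.1710) sweep=159.1459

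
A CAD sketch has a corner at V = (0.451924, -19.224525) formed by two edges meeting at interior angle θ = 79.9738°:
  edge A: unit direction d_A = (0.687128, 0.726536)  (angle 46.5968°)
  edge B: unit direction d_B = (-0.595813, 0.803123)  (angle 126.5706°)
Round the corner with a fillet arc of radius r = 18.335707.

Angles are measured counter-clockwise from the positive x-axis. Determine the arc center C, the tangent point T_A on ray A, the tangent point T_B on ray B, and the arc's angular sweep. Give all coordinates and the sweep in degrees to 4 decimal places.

center=(2.1522,9.2578) T_A=(15.4738,-3.3411) T_B=(-12.5736,-1.6668) sweep=100.0262

bisector direction at 86.5837° = (0.059590,0.998223)
center distance |VC| = r/sin(θ/2) = 18.335707/sin(39.9869°) = 28.533072
C = V + |VC|·bis = (2.1522,9.2578)
T_A = V + ((C−V)·d_A)·d_A = V + 21.8618·d_A = (15.4738,-3.3411)
T_B = V + ((C−V)·d_B)·d_B = V + 21.8618·d_B = (-12.5736,-1.6668)
sweep = 180° − θ = 100.0262°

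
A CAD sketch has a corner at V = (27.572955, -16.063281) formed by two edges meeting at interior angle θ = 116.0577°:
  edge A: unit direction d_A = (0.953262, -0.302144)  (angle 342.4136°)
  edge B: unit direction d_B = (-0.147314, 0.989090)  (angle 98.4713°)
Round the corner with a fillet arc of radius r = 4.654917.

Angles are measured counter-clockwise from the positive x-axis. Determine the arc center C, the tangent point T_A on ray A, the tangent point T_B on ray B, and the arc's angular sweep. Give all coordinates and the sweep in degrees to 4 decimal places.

bisector direction at 40.4424° = (0.761058,0.648684)
center distance |VC| = r/sin(θ/2) = 4.654917/sin(58.0288°) = 5.487252
C = V + |VC|·bis = (31.7491,-12.5038)
T_A = V + ((C−V)·d_A)·d_A = V + 2.9055·d_A = (30.3426,-16.9411)
T_B = V + ((C−V)·d_B)·d_B = V + 2.9055·d_B = (27.1449,-13.1895)
sweep = 180° − θ = 63.9423°

center=(31.7491,-12.5038) T_A=(30.3426,-16.9411) T_B=(27.1449,-13.1895) sweep=63.9423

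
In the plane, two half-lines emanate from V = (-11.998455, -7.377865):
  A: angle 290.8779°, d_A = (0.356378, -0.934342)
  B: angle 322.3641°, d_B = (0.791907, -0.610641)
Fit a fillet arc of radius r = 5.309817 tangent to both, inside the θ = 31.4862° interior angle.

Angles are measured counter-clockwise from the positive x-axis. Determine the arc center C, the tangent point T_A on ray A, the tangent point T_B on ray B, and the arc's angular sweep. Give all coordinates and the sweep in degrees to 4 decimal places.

bisector direction at 306.6210° = (0.596519,-0.802599)
center distance |VC| = r/sin(θ/2) = 5.309817/sin(15.7431°) = 19.569984
C = V + |VC|·bis = (-0.3246,-23.0847)
T_A = V + ((C−V)·d_A)·d_A = V + 18.8359·d_A = (-5.2858,-24.9770)
T_B = V + ((C−V)·d_B)·d_B = V + 18.8359·d_B = (2.9178,-18.8798)
sweep = 180° − θ = 148.5138°

center=(-0.3246,-23.0847) T_A=(-5.2858,-24.9770) T_B=(2.9178,-18.8798) sweep=148.5138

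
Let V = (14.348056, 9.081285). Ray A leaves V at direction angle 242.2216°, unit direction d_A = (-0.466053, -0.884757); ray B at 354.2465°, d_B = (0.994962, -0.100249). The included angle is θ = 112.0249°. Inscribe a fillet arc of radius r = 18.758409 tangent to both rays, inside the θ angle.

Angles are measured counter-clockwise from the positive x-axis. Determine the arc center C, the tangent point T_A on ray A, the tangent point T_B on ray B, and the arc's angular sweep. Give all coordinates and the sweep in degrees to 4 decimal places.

center=(25.0506,-10.8505) T_A=(8.4540,-2.1080) T_B=(26.9311,7.8135) sweep=67.9751

bisector direction at 298.2341° = (0.473074,-0.881022)
center distance |VC| = r/sin(θ/2) = 18.758409/sin(56.0125°) = 22.623414
C = V + |VC|·bis = (25.0506,-10.8505)
T_A = V + ((C−V)·d_A)·d_A = V + 12.6468·d_A = (8.4540,-2.1080)
T_B = V + ((C−V)·d_B)·d_B = V + 12.6468·d_B = (26.9311,7.8135)
sweep = 180° − θ = 67.9751°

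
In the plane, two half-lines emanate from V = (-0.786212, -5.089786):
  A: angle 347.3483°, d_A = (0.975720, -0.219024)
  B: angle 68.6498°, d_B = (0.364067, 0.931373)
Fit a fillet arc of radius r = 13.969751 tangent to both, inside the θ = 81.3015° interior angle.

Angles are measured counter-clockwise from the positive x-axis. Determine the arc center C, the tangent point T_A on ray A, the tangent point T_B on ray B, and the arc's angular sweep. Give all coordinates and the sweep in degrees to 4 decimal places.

bisector direction at 27.9991° = (0.882955,0.469457)
center distance |VC| = r/sin(θ/2) = 13.969751/sin(40.6508°) = 21.444203
C = V + |VC|·bis = (18.1481,4.9773)
T_A = V + ((C−V)·d_A)·d_A = V + 16.2696·d_A = (15.0884,-8.6532)
T_B = V + ((C−V)·d_B)·d_B = V + 16.2696·d_B = (5.1370,10.0633)
sweep = 180° − θ = 98.6985°

center=(18.1481,4.9773) T_A=(15.0884,-8.6532) T_B=(5.1370,10.0633) sweep=98.6985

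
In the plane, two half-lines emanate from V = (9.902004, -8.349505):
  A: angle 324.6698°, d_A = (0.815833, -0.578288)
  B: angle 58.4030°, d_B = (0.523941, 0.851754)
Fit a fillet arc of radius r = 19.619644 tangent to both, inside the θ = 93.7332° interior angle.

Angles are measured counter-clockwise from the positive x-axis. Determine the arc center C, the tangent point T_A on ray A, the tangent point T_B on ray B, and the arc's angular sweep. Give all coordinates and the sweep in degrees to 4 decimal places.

bisector direction at 11.5364° = (0.979798,0.199990)
center distance |VC| = r/sin(θ/2) = 19.619644/sin(46.8666°) = 26.884922
C = V + |VC|·bis = (36.2438,-2.9728)
T_A = V + ((C−V)·d_A)·d_A = V + 18.3812·d_A = (24.8980,-18.9791)
T_B = V + ((C−V)·d_B)·d_B = V + 18.3812·d_B = (19.5327,7.3068)
sweep = 180° − θ = 86.2668°

center=(36.2438,-2.9728) T_A=(24.8980,-18.9791) T_B=(19.5327,7.3068) sweep=86.2668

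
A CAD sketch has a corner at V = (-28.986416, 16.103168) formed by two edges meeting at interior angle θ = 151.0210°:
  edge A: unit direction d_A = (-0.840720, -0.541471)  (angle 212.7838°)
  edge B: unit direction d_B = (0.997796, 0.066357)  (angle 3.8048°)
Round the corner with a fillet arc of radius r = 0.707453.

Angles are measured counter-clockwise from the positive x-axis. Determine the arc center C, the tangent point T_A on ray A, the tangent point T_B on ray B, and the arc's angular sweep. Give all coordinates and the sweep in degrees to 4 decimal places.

bisector direction at 288.2943° = (0.313898,-0.949457)
center distance |VC| = r/sin(θ/2) = 0.707453/sin(75.5105°) = 0.730694
C = V + |VC|·bis = (-28.7571,15.4094)
T_A = V + ((C−V)·d_A)·d_A = V + 0.1828·d_A = (-29.1401,16.0042)
T_B = V + ((C−V)·d_B)·d_B = V + 0.1828·d_B = (-28.8040,16.1153)
sweep = 180° − θ = 28.9790°

center=(-28.7571,15.4094) T_A=(-29.1401,16.0042) T_B=(-28.8040,16.1153) sweep=28.9790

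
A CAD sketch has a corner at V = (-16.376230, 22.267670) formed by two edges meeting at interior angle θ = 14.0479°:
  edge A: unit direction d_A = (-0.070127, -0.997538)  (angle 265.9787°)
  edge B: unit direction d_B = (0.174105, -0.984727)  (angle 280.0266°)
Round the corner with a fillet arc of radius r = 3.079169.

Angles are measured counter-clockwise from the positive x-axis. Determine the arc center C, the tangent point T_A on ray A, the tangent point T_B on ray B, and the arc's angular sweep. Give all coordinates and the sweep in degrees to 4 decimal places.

center=(-15.0572,-2.8782) T_A=(-18.1288,-2.6623) T_B=(-12.0251,-2.3421) sweep=165.9521

bisector direction at 273.0027° = (0.052382,-0.998627)
center distance |VC| = r/sin(θ/2) = 3.079169/sin(7.0240°) = 25.180427
C = V + |VC|·bis = (-15.0572,-2.8782)
T_A = V + ((C−V)·d_A)·d_A = V + 24.9915·d_A = (-18.1288,-2.6623)
T_B = V + ((C−V)·d_B)·d_B = V + 24.9915·d_B = (-12.0251,-2.3421)
sweep = 180° − θ = 165.9521°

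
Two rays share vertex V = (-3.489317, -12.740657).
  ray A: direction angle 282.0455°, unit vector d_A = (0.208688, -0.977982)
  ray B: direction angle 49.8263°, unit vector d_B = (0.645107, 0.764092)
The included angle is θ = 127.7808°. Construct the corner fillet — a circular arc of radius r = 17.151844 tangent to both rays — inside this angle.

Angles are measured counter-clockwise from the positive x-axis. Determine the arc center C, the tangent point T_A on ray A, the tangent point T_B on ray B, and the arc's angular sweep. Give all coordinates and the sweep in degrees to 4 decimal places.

center=(15.0392,-17.3823) T_A=(-1.7350,-20.9617) T_B=(1.9336,-6.3176) sweep=52.2192

bisector direction at 345.9359° = (0.970024,-0.243007)
center distance |VC| = r/sin(θ/2) = 17.151844/sin(63.8904°) = 19.101031
C = V + |VC|·bis = (15.0392,-17.3823)
T_A = V + ((C−V)·d_A)·d_A = V + 8.4062·d_A = (-1.7350,-20.9617)
T_B = V + ((C−V)·d_B)·d_B = V + 8.4062·d_B = (1.9336,-6.3176)
sweep = 180° − θ = 52.2192°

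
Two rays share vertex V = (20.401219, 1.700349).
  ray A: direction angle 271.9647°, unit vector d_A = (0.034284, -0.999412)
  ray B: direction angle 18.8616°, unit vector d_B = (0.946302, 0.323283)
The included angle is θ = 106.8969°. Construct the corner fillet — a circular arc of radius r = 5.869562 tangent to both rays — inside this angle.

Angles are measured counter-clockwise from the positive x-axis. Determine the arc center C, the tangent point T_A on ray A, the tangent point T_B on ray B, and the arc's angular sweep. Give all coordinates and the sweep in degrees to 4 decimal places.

center=(26.4165,-2.4473) T_A=(20.5504,-2.6485) T_B=(24.5190,3.1071) sweep=73.1031

bisector direction at 325.4131° = (0.823267,-0.567655)
center distance |VC| = r/sin(θ/2) = 5.869562/sin(53.4485°) = 7.306618
C = V + |VC|·bis = (26.4165,-2.4473)
T_A = V + ((C−V)·d_A)·d_A = V + 4.3514·d_A = (20.5504,-2.6485)
T_B = V + ((C−V)·d_B)·d_B = V + 4.3514·d_B = (24.5190,3.1071)
sweep = 180° − θ = 73.1031°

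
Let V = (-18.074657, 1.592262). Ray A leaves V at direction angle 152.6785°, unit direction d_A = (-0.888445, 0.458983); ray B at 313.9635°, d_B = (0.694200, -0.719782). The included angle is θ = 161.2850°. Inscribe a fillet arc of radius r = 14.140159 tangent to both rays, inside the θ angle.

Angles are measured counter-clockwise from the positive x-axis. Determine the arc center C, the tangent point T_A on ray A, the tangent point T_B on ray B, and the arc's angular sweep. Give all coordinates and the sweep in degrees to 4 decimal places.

bisector direction at 233.3210° = (-0.597331,-0.801995)
center distance |VC| = r/sin(θ/2) = 14.140159/sin(80.6425°) = 14.330859
C = V + |VC|·bis = (-26.6349,-9.9010)
T_A = V + ((C−V)·d_A)·d_A = V + 2.3301·d_A = (-20.1448,2.6617)
T_B = V + ((C−V)·d_B)·d_B = V + 2.3301·d_B = (-16.4571,-0.0849)
sweep = 180° − θ = 18.7150°

center=(-26.6349,-9.9010) T_A=(-20.1448,2.6617) T_B=(-16.4571,-0.0849) sweep=18.7150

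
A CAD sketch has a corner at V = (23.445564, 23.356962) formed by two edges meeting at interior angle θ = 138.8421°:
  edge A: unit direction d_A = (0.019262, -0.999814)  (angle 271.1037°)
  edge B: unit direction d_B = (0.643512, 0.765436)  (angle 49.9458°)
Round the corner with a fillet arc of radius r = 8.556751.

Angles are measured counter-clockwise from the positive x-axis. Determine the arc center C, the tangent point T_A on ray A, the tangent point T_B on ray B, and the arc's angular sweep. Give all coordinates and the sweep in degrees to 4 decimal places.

bisector direction at 340.5247° = (0.942786,-0.333400)
center distance |VC| = r/sin(θ/2) = 8.556751/sin(69.4210°) = 9.139985
C = V + |VC|·bis = (32.0626,20.3097)
T_A = V + ((C−V)·d_A)·d_A = V + 3.2127·d_A = (23.5074,20.1449)
T_B = V + ((C−V)·d_B)·d_B = V + 3.2127·d_B = (25.5130,25.8161)
sweep = 180° − θ = 41.1579°

center=(32.0626,20.3097) T_A=(23.5074,20.1449) T_B=(25.5130,25.8161) sweep=41.1579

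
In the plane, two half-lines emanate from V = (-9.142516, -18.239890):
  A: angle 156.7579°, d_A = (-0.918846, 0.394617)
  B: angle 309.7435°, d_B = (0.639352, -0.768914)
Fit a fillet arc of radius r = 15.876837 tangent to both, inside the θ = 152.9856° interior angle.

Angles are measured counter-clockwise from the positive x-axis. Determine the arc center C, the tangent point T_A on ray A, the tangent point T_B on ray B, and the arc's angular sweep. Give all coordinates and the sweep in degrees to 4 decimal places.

bisector direction at 233.2507° = (-0.598315,-0.801261)
center distance |VC| = r/sin(θ/2) = 15.876837/sin(76.4928°) = 16.328473
C = V + |VC|·bis = (-18.9121,-31.3233)
T_A = V + ((C−V)·d_A)·d_A = V + 3.8138·d_A = (-12.6468,-16.7349)
T_B = V + ((C−V)·d_B)·d_B = V + 3.8138·d_B = (-6.7042,-21.1724)
sweep = 180° − θ = 27.0144°

center=(-18.9121,-31.3233) T_A=(-12.6468,-16.7349) T_B=(-6.7042,-21.1724) sweep=27.0144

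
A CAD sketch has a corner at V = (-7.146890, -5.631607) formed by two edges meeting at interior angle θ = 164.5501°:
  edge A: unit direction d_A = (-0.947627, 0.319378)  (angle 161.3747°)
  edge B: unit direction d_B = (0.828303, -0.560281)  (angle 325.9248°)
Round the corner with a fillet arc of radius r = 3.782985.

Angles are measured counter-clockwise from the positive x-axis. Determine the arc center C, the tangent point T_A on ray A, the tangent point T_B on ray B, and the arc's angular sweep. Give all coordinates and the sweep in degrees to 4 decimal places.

bisector direction at 243.6497° = (-0.443857,-0.896097)
center distance |VC| = r/sin(θ/2) = 3.782985/sin(82.2750°) = 3.817631
C = V + |VC|·bis = (-8.8414,-9.0526)
T_A = V + ((C−V)·d_A)·d_A = V + 0.5132·d_A = (-7.6332,-5.4677)
T_B = V + ((C−V)·d_B)·d_B = V + 0.5132·d_B = (-6.7218,-5.9191)
sweep = 180° − θ = 15.4499°

center=(-8.8414,-9.0526) T_A=(-7.6332,-5.4677) T_B=(-6.7218,-5.9191) sweep=15.4499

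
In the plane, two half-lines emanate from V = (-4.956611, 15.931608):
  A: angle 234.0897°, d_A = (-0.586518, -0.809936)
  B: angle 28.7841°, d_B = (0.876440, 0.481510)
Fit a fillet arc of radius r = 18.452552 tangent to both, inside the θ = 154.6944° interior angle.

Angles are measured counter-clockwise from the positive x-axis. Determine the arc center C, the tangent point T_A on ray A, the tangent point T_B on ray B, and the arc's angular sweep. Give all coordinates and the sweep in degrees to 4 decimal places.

center=(7.5591,1.7537) T_A=(-7.3863,12.5765) T_B=(-1.3260,17.9263) sweep=25.3056

bisector direction at 311.4369° = (0.661795,-0.749685)
center distance |VC| = r/sin(θ/2) = 18.452552/sin(77.3472°) = 18.911819
C = V + |VC|·bis = (7.5591,1.7537)
T_A = V + ((C−V)·d_A)·d_A = V + 4.1425·d_A = (-7.3863,12.5765)
T_B = V + ((C−V)·d_B)·d_B = V + 4.1425·d_B = (-1.3260,17.9263)
sweep = 180° − θ = 25.3056°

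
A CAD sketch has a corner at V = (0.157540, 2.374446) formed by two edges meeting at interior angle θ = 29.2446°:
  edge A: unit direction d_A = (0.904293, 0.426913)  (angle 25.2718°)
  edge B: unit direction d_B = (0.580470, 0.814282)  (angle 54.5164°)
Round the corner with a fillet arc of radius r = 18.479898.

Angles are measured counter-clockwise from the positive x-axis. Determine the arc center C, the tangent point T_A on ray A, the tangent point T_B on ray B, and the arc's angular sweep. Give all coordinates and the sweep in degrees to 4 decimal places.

bisector direction at 39.8941° = (0.767231,0.641371)
center distance |VC| = r/sin(θ/2) = 18.479898/sin(14.6223°) = 73.203376
C = V + |VC|·bis = (56.3215,49.3249)
T_A = V + ((C−V)·d_A)·d_A = V + 70.8324·d_A = (64.2108,32.6137)
T_B = V + ((C−V)·d_B)·d_B = V + 70.8324·d_B = (41.2736,60.0520)
sweep = 180° − θ = 150.7554°

center=(56.3215,49.3249) T_A=(64.2108,32.6137) T_B=(41.2736,60.0520) sweep=150.7554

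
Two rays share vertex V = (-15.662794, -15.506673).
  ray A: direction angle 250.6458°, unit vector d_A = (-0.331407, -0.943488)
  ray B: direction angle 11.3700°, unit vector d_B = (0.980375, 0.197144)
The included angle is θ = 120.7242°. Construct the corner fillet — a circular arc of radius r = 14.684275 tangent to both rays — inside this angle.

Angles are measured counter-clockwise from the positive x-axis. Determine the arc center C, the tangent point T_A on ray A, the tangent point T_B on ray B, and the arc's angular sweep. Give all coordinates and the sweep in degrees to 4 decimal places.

bisector direction at 311.0079° = (0.656163,-0.754619)
center distance |VC| = r/sin(θ/2) = 14.684275/sin(60.3621°) = 16.894634
C = V + |VC|·bis = (-4.5772,-28.2557)
T_A = V + ((C−V)·d_A)·d_A = V + 8.3547·d_A = (-18.4316,-23.3892)
T_B = V + ((C−V)·d_B)·d_B = V + 8.3547·d_B = (-7.4721,-13.8596)
sweep = 180° − θ = 59.2758°

center=(-4.5772,-28.2557) T_A=(-18.4316,-23.3892) T_B=(-7.4721,-13.8596) sweep=59.2758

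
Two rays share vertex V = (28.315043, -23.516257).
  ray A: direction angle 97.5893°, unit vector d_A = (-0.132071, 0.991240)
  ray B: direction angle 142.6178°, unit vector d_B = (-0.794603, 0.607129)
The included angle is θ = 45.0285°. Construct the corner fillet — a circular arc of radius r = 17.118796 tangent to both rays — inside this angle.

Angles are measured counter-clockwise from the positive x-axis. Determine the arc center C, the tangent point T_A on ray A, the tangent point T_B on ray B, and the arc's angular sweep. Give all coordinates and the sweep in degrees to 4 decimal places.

center=(5.8917,15.1604) T_A=(22.8606,17.4213) T_B=(-4.5016,1.5578) sweep=134.9715

bisector direction at 120.1035° = (-0.501564,0.865120)
center distance |VC| = r/sin(θ/2) = 17.118796/sin(22.5143°) = 44.706727
C = V + |VC|·bis = (5.8917,15.1604)
T_A = V + ((C−V)·d_A)·d_A = V + 41.2994·d_A = (22.8606,17.4213)
T_B = V + ((C−V)·d_B)·d_B = V + 41.2994·d_B = (-4.5016,1.5578)
sweep = 180° − θ = 134.9715°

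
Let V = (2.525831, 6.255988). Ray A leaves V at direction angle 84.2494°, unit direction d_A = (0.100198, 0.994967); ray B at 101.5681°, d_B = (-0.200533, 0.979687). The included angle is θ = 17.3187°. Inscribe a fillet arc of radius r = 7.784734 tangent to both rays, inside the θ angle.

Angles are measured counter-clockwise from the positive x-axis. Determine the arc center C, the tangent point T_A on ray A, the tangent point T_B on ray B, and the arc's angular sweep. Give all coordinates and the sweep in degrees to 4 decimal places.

center=(-0.0980,57.8947) T_A=(7.6476,57.1147) T_B=(-7.7246,56.3337) sweep=162.6813

bisector direction at 92.9087° = (-0.050745,0.998712)
center distance |VC| = r/sin(θ/2) = 7.784734/sin(8.6593°) = 51.705376
C = V + |VC|·bis = (-0.0980,57.8947)
T_A = V + ((C−V)·d_A)·d_A = V + 51.1160·d_A = (7.6476,57.1147)
T_B = V + ((C−V)·d_B)·d_B = V + 51.1160·d_B = (-7.7246,56.3337)
sweep = 180° − θ = 162.6813°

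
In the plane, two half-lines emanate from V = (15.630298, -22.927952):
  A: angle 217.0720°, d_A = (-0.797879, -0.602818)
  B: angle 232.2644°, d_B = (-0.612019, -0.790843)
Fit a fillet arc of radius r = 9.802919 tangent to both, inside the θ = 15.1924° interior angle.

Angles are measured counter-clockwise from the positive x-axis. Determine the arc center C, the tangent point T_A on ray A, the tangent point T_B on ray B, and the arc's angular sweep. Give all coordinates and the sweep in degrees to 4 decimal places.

bisector direction at 224.6682° = (-0.711190,-0.703000)
center distance |VC| = r/sin(θ/2) = 9.802919/sin(7.5962°) = 74.157431
C = V + |VC|·bis = (-37.1097,-75.0606)
T_A = V + ((C−V)·d_A)·d_A = V + 73.5066·d_A = (-43.0191,-67.2391)
T_B = V + ((C−V)·d_B)·d_B = V + 73.5066·d_B = (-29.3571,-81.0602)
sweep = 180° − θ = 164.8076°

center=(-37.1097,-75.0606) T_A=(-43.0191,-67.2391) T_B=(-29.3571,-81.0602) sweep=164.8076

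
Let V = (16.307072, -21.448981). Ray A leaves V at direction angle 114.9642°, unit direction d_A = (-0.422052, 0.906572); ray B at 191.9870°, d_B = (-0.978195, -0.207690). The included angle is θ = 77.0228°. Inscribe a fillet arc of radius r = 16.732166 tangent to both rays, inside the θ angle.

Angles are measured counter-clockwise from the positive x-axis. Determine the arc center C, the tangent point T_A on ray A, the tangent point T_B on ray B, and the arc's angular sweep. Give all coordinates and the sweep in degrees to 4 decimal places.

bisector direction at 153.4756° = (-0.894744,0.446579)
center distance |VC| = r/sin(θ/2) = 16.732166/sin(38.5114°) = 26.871629
C = V + |VC|·bis = (-7.7362,-9.4487)
T_A = V + ((C−V)·d_A)·d_A = V + 21.0266·d_A = (7.4327,-2.3868)
T_B = V + ((C−V)·d_B)·d_B = V + 21.0266·d_B = (-4.2611,-25.8160)
sweep = 180° − θ = 102.9772°

center=(-7.7362,-9.4487) T_A=(7.4327,-2.3868) T_B=(-4.2611,-25.8160) sweep=102.9772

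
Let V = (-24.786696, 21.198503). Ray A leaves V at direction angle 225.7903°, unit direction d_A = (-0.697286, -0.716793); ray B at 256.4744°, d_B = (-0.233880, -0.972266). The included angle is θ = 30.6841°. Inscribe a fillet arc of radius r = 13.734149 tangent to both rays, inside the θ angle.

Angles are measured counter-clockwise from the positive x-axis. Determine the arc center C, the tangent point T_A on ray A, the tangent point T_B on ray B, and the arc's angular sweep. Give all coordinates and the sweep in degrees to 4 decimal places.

center=(-49.8478,-24.2602) T_A=(-59.6923,-14.6836) T_B=(-36.4945,-27.4723) sweep=149.3159

bisector direction at 241.1324° = (-0.482788,-0.875737)
center distance |VC| = r/sin(θ/2) = 13.734149/sin(15.3421°) = 51.909076
C = V + |VC|·bis = (-49.8478,-24.2602)
T_A = V + ((C−V)·d_A)·d_A = V + 50.0592·d_A = (-59.6923,-14.6836)
T_B = V + ((C−V)·d_B)·d_B = V + 50.0592·d_B = (-36.4945,-27.4723)
sweep = 180° − θ = 149.3159°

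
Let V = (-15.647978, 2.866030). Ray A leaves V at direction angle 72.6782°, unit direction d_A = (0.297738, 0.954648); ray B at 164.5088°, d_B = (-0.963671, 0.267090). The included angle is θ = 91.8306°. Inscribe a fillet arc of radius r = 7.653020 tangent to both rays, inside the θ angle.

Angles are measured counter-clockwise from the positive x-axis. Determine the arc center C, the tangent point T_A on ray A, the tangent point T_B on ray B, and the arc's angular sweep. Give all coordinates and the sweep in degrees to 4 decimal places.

bisector direction at 118.5935° = (-0.478592,0.878037)
center distance |VC| = r/sin(θ/2) = 7.653020/sin(45.9153°) = 10.654171
C = V + |VC|·bis = (-20.7470,12.2208)
T_A = V + ((C−V)·d_A)·d_A = V + 7.4123·d_A = (-13.4410,9.9422)
T_B = V + ((C−V)·d_B)·d_B = V + 7.4123·d_B = (-22.7910,4.8458)
sweep = 180° − θ = 88.1694°

center=(-20.7470,12.2208) T_A=(-13.4410,9.9422) T_B=(-22.7910,4.8458) sweep=88.1694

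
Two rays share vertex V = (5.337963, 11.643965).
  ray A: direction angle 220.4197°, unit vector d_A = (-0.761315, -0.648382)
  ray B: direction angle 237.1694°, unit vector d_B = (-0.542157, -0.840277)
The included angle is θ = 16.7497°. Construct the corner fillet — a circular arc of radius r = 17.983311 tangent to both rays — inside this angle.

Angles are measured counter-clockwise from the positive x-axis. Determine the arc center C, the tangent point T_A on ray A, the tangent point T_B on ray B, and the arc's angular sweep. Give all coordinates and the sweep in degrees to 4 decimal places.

bisector direction at 228.7946° = (-0.658761,-0.752352)
center distance |VC| = r/sin(θ/2) = 17.983311/sin(8.3749°) = 123.470391
C = V + |VC|·bis = (-75.9995,-81.2493)
T_A = V + ((C−V)·d_A)·d_A = V + 122.1537·d_A = (-87.6596,-67.5583)
T_B = V + ((C−V)·d_B)·d_B = V + 122.1537·d_B = (-60.8886,-90.9990)
sweep = 180° − θ = 163.2503°

center=(-75.9995,-81.2493) T_A=(-87.6596,-67.5583) T_B=(-60.8886,-90.9990) sweep=163.2503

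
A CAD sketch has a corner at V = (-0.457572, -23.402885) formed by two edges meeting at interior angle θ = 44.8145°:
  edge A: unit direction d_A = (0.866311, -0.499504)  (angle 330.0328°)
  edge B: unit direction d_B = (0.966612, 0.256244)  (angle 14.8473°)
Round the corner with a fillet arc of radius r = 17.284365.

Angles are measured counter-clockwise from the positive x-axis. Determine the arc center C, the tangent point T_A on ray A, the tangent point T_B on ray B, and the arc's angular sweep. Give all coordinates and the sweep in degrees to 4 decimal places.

bisector direction at 352.4400° = (0.991308,-0.131563)
center distance |VC| = r/sin(θ/2) = 17.284365/sin(22.4073°) = 45.343489
C = V + |VC|·bis = (44.4918,-29.3684)
T_A = V + ((C−V)·d_A)·d_A = V + 41.9200·d_A = (35.8582,-44.3421)
T_B = V + ((C−V)·d_B)·d_B = V + 41.9200·d_B = (40.0628,-12.6612)
sweep = 180° − θ = 135.1855°

center=(44.4918,-29.3684) T_A=(35.8582,-44.3421) T_B=(40.0628,-12.6612) sweep=135.1855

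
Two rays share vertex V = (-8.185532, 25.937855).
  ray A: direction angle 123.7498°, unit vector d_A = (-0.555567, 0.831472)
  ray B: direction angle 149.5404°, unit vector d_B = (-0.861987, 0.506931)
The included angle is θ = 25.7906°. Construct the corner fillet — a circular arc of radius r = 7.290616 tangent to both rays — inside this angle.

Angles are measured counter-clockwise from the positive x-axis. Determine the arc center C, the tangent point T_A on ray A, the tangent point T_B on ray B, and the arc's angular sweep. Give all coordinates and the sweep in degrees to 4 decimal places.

center=(-31.9392,48.3652) T_A=(-25.8773,52.4157) T_B=(-35.6351,42.0808) sweep=154.2094

bisector direction at 136.6451° = (-0.727115,0.686515)
center distance |VC| = r/sin(θ/2) = 7.290616/sin(12.8953°) = 32.668418
C = V + |VC|·bis = (-31.9392,48.3652)
T_A = V + ((C−V)·d_A)·d_A = V + 31.8445·d_A = (-25.8773,52.4157)
T_B = V + ((C−V)·d_B)·d_B = V + 31.8445·d_B = (-35.6351,42.0808)
sweep = 180° − θ = 154.2094°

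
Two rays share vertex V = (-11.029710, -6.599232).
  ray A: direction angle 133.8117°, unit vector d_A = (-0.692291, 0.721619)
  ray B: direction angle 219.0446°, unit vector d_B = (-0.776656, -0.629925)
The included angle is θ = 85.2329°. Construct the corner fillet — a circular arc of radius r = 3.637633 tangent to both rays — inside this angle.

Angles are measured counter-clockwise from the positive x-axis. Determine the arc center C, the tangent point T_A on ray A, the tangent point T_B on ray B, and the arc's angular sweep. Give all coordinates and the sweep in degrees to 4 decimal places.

bisector direction at 176.4282° = (-0.998057,0.062300)
center distance |VC| = r/sin(θ/2) = 3.637633/sin(42.6165°) = 5.372473
C = V + |VC|·bis = (-16.3917,-6.2645)
T_A = V + ((C−V)·d_A)·d_A = V + 3.9536·d_A = (-13.7668,-3.7462)
T_B = V + ((C−V)·d_B)·d_B = V + 3.9536·d_B = (-14.1003,-9.0897)
sweep = 180° − θ = 94.7671°

center=(-16.3917,-6.2645) T_A=(-13.7668,-3.7462) T_B=(-14.1003,-9.0897) sweep=94.7671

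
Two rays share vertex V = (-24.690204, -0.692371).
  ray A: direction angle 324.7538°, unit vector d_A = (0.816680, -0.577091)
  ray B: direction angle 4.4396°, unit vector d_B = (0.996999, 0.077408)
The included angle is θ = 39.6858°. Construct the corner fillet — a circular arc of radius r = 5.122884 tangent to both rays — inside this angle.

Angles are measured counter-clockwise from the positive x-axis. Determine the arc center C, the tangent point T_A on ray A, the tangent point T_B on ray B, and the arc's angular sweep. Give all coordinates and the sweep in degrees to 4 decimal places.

bisector direction at 344.5967° = (0.964080,-0.265612)
center distance |VC| = r/sin(θ/2) = 5.122884/sin(19.8429°) = 15.092061
C = V + |VC|·bis = (-10.1402,-4.7010)
T_A = V + ((C−V)·d_A)·d_A = V + 14.1960·d_A = (-13.0966,-8.8848)
T_B = V + ((C−V)·d_B)·d_B = V + 14.1960·d_B = (-10.5368,0.4065)
sweep = 180° − θ = 140.3142°

center=(-10.1402,-4.7010) T_A=(-13.0966,-8.8848) T_B=(-10.5368,0.4065) sweep=140.3142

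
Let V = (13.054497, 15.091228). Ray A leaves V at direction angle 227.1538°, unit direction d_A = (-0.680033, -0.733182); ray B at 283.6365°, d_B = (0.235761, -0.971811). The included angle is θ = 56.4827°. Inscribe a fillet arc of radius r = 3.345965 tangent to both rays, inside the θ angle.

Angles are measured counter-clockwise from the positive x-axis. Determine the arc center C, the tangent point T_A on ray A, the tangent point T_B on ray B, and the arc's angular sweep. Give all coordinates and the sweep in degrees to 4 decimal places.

center=(11.2715,8.2486) T_A=(8.8183,10.5239) T_B=(14.5231,9.0374) sweep=123.5173

bisector direction at 255.3952° = (-0.252151,-0.967688)
center distance |VC| = r/sin(θ/2) = 3.345965/sin(28.2414°) = 7.071131
C = V + |VC|·bis = (11.2715,8.2486)
T_A = V + ((C−V)·d_A)·d_A = V + 6.2294·d_A = (8.8183,10.5239)
T_B = V + ((C−V)·d_B)·d_B = V + 6.2294·d_B = (14.5231,9.0374)
sweep = 180° − θ = 123.5173°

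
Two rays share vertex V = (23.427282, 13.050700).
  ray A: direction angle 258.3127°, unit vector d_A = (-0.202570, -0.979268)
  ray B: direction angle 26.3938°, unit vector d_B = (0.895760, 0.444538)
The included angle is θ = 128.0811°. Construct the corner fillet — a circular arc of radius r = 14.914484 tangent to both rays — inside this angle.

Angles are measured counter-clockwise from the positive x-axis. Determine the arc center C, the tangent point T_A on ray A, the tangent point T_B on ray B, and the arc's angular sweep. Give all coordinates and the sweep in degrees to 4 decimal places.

bisector direction at 322.3533° = (0.791792,-0.610791)
center distance |VC| = r/sin(θ/2) = 14.914484/sin(64.0405°) = 16.588162
C = V + |VC|·bis = (36.5616,2.9188)
T_A = V + ((C−V)·d_A)·d_A = V + 7.2612·d_A = (21.9564,5.9400)
T_B = V + ((C−V)·d_B)·d_B = V + 7.2612·d_B = (29.9316,16.2786)
sweep = 180° − θ = 51.9189°

center=(36.5616,2.9188) T_A=(21.9564,5.9400) T_B=(29.9316,16.2786) sweep=51.9189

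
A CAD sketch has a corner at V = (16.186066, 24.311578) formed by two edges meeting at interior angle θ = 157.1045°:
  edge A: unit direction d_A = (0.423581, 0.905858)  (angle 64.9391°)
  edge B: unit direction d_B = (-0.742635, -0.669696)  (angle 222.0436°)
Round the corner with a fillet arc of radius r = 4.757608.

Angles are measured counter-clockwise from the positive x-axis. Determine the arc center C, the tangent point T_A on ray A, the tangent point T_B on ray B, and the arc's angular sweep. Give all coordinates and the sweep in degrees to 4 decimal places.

bisector direction at 143.4914° = (-0.803767,0.594944)
center distance |VC| = r/sin(θ/2) = 4.757608/sin(78.5523°) = 4.854176
C = V + |VC|·bis = (12.2844,27.1995)
T_A = V + ((C−V)·d_A)·d_A = V + 0.9634·d_A = (16.5942,25.1843)
T_B = V + ((C−V)·d_B)·d_B = V + 0.9634·d_B = (15.4706,23.6664)
sweep = 180° − θ = 22.8955°

center=(12.2844,27.1995) T_A=(16.5942,25.1843) T_B=(15.4706,23.6664) sweep=22.8955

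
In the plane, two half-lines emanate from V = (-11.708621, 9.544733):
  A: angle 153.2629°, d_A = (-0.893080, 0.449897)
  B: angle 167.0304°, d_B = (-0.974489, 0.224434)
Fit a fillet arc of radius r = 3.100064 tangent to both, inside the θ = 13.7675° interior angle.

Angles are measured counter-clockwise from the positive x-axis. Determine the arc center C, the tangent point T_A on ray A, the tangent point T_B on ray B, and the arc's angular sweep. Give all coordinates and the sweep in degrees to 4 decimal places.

center=(-36.0364,18.3289) T_A=(-34.6417,21.0975) T_B=(-36.7322,15.3079) sweep=166.2325

bisector direction at 160.1466° = (-0.940565,0.339614)
center distance |VC| = r/sin(θ/2) = 3.100064/sin(6.8838°) = 25.865062
C = V + |VC|·bis = (-36.0364,18.3289)
T_A = V + ((C−V)·d_A)·d_A = V + 25.6786·d_A = (-34.6417,21.0975)
T_B = V + ((C−V)·d_B)·d_B = V + 25.6786·d_B = (-36.7322,15.3079)
sweep = 180° − θ = 166.2325°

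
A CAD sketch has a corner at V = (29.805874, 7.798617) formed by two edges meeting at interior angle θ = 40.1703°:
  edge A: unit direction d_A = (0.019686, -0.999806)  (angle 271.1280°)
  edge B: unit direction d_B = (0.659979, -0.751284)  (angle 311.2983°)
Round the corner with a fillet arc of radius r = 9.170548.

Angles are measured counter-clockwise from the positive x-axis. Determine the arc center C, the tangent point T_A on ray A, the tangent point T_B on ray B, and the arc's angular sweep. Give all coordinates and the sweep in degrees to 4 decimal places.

center=(39.4684,-17.0958) T_A=(30.2996,-17.2764) T_B=(46.3581,-11.0435) sweep=139.8297

bisector direction at 291.2131° = (0.361839,-0.932241)
center distance |VC| = r/sin(θ/2) = 9.170548/sin(20.0851°) = 26.703882
C = V + |VC|·bis = (39.4684,-17.0958)
T_A = V + ((C−V)·d_A)·d_A = V + 25.0798·d_A = (30.2996,-17.2764)
T_B = V + ((C−V)·d_B)·d_B = V + 25.0798·d_B = (46.3581,-11.0435)
sweep = 180° − θ = 139.8297°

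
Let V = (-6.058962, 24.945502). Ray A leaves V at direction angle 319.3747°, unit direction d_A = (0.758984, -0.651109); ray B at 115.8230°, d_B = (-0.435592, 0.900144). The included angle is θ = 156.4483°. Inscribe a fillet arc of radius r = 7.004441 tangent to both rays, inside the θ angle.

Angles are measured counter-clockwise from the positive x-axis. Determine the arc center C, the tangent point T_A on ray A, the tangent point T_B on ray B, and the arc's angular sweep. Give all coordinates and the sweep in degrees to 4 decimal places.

bisector direction at 37.5989° = (0.792302,0.610129)
center distance |VC| = r/sin(θ/2) = 7.004441/sin(78.2241°) = 7.155029
C = V + |VC|·bis = (-0.3900,29.3110)
T_A = V + ((C−V)·d_A)·d_A = V + 1.4602·d_A = (-4.9507,23.9947)
T_B = V + ((C−V)·d_B)·d_B = V + 1.4602·d_B = (-6.6950,26.2599)
sweep = 180° − θ = 23.5517°

center=(-0.3900,29.3110) T_A=(-4.9507,23.9947) T_B=(-6.6950,26.2599) sweep=23.5517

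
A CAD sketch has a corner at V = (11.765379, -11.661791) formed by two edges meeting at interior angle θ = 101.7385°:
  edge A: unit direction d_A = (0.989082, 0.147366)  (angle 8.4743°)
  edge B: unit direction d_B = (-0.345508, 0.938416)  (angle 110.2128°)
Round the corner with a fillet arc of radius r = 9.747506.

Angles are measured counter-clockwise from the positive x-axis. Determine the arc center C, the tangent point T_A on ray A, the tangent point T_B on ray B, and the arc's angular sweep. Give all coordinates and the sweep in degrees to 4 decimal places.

center=(18.1726,-0.8521) T_A=(19.6091,-10.4931) T_B=(9.0254,-4.2199) sweep=78.2615

bisector direction at 59.3436° = (0.509889,0.860240)
center distance |VC| = r/sin(θ/2) = 9.747506/sin(50.8693°) = 12.565950
C = V + |VC|·bis = (18.1726,-0.8521)
T_A = V + ((C−V)·d_A)·d_A = V + 7.9303·d_A = (19.6091,-10.4931)
T_B = V + ((C−V)·d_B)·d_B = V + 7.9303·d_B = (9.0254,-4.2199)
sweep = 180° − θ = 78.2615°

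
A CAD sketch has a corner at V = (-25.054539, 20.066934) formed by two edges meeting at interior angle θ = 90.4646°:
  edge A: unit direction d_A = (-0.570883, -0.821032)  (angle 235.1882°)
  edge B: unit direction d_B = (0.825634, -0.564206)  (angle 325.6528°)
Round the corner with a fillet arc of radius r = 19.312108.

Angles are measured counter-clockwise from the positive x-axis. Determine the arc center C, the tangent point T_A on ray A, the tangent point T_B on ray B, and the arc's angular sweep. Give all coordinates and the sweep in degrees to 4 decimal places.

bisector direction at 280.4205° = (0.180871,-0.983507)
center distance |VC| = r/sin(θ/2) = 19.312108/sin(45.2323°) = 27.201384
C = V + |VC|·bis = (-20.1346,-6.6858)
T_A = V + ((C−V)·d_A)·d_A = V + 19.1561·d_A = (-35.9904,4.3391)
T_B = V + ((C−V)·d_B)·d_B = V + 19.1561·d_B = (-9.2386,9.2589)
sweep = 180° − θ = 89.5354°

center=(-20.1346,-6.6858) T_A=(-35.9904,4.3391) T_B=(-9.2386,9.2589) sweep=89.5354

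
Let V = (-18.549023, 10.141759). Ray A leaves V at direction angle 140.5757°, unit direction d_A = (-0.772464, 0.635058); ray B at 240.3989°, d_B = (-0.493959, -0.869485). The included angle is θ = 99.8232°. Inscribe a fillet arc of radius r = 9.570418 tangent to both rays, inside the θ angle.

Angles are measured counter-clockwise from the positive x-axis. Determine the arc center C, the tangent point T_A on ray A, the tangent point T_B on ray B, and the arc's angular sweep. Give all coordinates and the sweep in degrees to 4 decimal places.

center=(-30.8496,7.8648) T_A=(-24.7718,15.2576) T_B=(-22.5282,3.1374) sweep=80.1768

bisector direction at 190.4873° = (-0.983295,-0.182018)
center distance |VC| = r/sin(θ/2) = 9.570418/sin(49.9116°) = 12.509503
C = V + |VC|·bis = (-30.8496,7.8648)
T_A = V + ((C−V)·d_A)·d_A = V + 8.0557·d_A = (-24.7718,15.2576)
T_B = V + ((C−V)·d_B)·d_B = V + 8.0557·d_B = (-22.5282,3.1374)
sweep = 180° − θ = 80.1768°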